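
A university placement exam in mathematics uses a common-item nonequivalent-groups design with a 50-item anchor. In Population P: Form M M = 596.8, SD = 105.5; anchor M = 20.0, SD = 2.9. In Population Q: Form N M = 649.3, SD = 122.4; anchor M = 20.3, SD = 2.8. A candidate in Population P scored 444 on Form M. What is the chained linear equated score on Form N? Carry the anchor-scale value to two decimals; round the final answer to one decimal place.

Form M → anchor (Population P): v = (2.9/105.5)(444 − 596.8) + 20.0 = 15.80
anchor → Form N (Population Q): y = (122.4/2.8)(15.80 − 20.3) + 649.3 = 452.6

452.6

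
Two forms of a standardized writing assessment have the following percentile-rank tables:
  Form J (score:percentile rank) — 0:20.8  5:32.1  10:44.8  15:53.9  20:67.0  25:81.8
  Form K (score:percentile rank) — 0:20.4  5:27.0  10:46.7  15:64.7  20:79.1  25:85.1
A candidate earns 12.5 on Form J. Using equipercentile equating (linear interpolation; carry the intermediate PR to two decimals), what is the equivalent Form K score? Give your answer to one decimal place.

10.7

PR of 12.5 on Form J: 44.8 + (12.5 − 10)/(15 − 10) × (53.9 − 44.8) = 49.35
On Form K, PR 49.35 falls between score 10 (PR 46.7) and 15 (PR 64.7).
Interpolate: 10 + (49.35 − 46.7)/(64.7 − 46.7) × (15 − 10) = 10.7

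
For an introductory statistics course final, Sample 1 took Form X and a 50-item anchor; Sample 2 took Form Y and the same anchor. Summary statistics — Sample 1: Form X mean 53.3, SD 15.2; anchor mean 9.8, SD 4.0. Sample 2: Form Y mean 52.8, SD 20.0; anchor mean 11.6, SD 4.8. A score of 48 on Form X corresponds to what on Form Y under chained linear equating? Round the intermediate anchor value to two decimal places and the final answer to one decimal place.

39.5

Form X → anchor (Sample 1): v = (4.0/15.2)(48 − 53.3) + 9.8 = 8.41
anchor → Form Y (Sample 2): y = (20.0/4.8)(8.41 − 11.6) + 52.8 = 39.5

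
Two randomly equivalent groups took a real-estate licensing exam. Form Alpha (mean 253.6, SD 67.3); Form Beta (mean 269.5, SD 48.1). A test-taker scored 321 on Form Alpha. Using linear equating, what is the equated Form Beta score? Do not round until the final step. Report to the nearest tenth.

Linear equating: y = (SD_Y/SD_X)(x − M_X) + M_Y
y = (48.1/67.3)(321 − 253.6) + 269.5
y = 0.714710 × 67.4 + 269.5 = 48.1715 + 269.5 = 317.7

317.7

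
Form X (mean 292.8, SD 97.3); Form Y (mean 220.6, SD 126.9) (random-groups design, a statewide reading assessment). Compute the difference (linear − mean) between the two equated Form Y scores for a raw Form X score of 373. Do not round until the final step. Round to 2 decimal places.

Mean-equated: 373 + (220.6 − 292.8) = 300.80
Linear-equated: (126.9/97.3)(373 − 292.8) + 220.6 = 325.198
Difference = 325.198 − 300.80 = 24.40

24.40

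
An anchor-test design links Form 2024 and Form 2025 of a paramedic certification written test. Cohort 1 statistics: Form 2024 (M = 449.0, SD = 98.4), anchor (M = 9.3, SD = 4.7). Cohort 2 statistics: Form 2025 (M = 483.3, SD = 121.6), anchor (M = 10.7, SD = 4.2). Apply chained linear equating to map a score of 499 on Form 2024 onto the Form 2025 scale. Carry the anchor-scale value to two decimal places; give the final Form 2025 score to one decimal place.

Form 2024 → anchor (Cohort 1): v = (4.7/98.4)(499 − 449.0) + 9.3 = 11.69
anchor → Form 2025 (Cohort 2): y = (121.6/4.2)(11.69 − 10.7) + 483.3 = 512.0

512.0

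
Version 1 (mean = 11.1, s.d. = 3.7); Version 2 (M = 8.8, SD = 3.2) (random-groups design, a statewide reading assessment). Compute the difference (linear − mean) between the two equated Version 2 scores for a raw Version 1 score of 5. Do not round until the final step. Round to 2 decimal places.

0.82

Mean-equated: 5 + (8.8 − 11.1) = 2.70
Linear-equated: (3.2/3.7)(5 − 11.1) + 8.8 = 3.524
Difference = 3.524 − 2.70 = 0.82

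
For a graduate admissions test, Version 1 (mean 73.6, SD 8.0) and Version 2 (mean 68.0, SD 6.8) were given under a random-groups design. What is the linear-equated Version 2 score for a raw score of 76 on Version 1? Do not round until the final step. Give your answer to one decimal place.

Linear equating: y = (SD_Y/SD_X)(x − M_X) + M_Y
y = (6.8/8.0)(76 − 73.6) + 68.0
y = 0.850000 × 2.4 + 68.0 = 2.0400 + 68.0 = 70.0

70.0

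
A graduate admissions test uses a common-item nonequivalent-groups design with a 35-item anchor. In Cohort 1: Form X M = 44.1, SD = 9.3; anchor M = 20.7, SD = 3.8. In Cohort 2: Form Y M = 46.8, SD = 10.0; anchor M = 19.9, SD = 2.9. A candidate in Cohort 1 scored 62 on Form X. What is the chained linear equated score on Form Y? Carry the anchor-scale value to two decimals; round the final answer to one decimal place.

74.8

Form X → anchor (Cohort 1): v = (3.8/9.3)(62 − 44.1) + 20.7 = 28.01
anchor → Form Y (Cohort 2): y = (10.0/2.9)(28.01 − 19.9) + 46.8 = 74.8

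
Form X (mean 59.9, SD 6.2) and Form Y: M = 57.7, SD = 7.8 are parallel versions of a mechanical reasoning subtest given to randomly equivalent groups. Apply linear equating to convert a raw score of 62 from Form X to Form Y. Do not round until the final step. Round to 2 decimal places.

Linear equating: y = (SD_Y/SD_X)(x − M_X) + M_Y
y = (7.8/6.2)(62 − 59.9) + 57.7
y = 1.258065 × 2.1 + 57.7 = 2.6419 + 57.7 = 60.34

60.34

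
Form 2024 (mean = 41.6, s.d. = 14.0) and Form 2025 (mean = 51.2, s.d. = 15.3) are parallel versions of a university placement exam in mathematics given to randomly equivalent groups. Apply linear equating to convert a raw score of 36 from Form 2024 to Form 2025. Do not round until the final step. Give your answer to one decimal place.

45.1

Linear equating: y = (SD_Y/SD_X)(x − M_X) + M_Y
y = (15.3/14.0)(36 − 41.6) + 51.2
y = 1.092857 × -5.6 + 51.2 = -6.1200 + 51.2 = 45.1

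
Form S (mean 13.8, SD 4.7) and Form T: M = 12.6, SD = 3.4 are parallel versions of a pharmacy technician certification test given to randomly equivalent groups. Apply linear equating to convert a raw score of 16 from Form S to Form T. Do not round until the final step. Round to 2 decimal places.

Linear equating: y = (SD_Y/SD_X)(x − M_X) + M_Y
y = (3.4/4.7)(16 − 13.8) + 12.6
y = 0.723404 × 2.2 + 12.6 = 1.5915 + 12.6 = 14.19

14.19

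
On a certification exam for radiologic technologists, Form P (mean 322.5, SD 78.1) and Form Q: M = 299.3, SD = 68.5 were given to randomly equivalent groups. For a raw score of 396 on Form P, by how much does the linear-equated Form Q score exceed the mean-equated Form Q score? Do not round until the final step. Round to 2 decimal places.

-9.03

Mean-equated: 396 + (299.3 − 322.5) = 372.80
Linear-equated: (68.5/78.1)(396 − 322.5) + 299.3 = 363.765
Difference = 363.765 − 372.80 = -9.03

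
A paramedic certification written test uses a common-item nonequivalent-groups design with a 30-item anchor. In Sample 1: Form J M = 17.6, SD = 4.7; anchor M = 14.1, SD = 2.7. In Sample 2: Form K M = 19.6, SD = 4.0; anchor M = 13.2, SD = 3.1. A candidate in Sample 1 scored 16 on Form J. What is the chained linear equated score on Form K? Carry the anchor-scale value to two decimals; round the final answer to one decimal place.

Form J → anchor (Sample 1): v = (2.7/4.7)(16 − 17.6) + 14.1 = 13.18
anchor → Form K (Sample 2): y = (4.0/3.1)(13.18 − 13.2) + 19.6 = 19.6

19.6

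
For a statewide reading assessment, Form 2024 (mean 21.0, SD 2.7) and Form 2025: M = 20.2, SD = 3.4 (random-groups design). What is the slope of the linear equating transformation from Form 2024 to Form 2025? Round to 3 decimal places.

A = SD_Y / SD_X = 3.4 / 2.7 = 1.259

1.259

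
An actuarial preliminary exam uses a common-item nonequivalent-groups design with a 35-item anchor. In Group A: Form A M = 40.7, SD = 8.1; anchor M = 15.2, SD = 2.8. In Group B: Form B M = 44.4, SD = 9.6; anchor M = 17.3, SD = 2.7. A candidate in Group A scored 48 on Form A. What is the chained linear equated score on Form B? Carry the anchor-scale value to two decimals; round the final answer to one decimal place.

Form A → anchor (Group A): v = (2.8/8.1)(48 − 40.7) + 15.2 = 17.72
anchor → Form B (Group B): y = (9.6/2.7)(17.72 − 17.3) + 44.4 = 45.9

45.9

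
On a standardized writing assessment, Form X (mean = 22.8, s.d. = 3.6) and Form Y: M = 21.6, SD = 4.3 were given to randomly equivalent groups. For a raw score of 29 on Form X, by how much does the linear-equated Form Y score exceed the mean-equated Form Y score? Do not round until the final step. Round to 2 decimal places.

Mean-equated: 29 + (21.6 − 22.8) = 27.80
Linear-equated: (4.3/3.6)(29 − 22.8) + 21.6 = 29.006
Difference = 29.006 − 27.80 = 1.21

1.21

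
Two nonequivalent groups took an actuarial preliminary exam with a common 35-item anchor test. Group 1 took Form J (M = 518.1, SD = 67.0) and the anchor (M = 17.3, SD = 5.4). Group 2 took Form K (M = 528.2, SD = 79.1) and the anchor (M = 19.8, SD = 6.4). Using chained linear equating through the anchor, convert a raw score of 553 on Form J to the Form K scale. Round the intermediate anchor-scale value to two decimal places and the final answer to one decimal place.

Form J → anchor (Group 1): v = (5.4/67.0)(553 − 518.1) + 17.3 = 20.11
anchor → Form K (Group 2): y = (79.1/6.4)(20.11 − 19.8) + 528.2 = 532.0

532.0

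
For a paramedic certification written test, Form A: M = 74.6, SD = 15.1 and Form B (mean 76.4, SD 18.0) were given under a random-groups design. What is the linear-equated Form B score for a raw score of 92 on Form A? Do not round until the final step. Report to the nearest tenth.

Linear equating: y = (SD_Y/SD_X)(x − M_X) + M_Y
y = (18.0/15.1)(92 − 74.6) + 76.4
y = 1.192053 × 17.4 + 76.4 = 20.7417 + 76.4 = 97.1

97.1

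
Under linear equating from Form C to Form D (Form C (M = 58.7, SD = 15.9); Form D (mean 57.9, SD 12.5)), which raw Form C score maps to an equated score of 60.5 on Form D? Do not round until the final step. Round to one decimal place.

62.0

Invert y = (SD_Y/SD_X)(x − M_X) + M_Y:
x = (SD_X/SD_Y)(y − M_Y) + M_X = (15.9/12.5)(60.5 − 57.9) + 58.7
x = 1.272000 × 2.600 + 58.7 = 62.0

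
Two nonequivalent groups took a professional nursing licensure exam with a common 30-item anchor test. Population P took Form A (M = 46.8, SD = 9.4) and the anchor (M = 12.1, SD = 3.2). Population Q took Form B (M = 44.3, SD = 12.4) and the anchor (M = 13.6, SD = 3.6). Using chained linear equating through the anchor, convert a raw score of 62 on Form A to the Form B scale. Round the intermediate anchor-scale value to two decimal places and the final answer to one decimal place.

56.9

Form A → anchor (Population P): v = (3.2/9.4)(62 − 46.8) + 12.1 = 17.27
anchor → Form B (Population Q): y = (12.4/3.6)(17.27 − 13.6) + 44.3 = 56.9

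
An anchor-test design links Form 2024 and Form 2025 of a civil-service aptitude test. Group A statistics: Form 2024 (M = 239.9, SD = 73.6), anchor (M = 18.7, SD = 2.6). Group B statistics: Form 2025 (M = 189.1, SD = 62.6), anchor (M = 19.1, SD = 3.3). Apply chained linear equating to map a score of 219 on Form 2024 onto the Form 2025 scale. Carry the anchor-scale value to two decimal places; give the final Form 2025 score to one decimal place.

Form 2024 → anchor (Group A): v = (2.6/73.6)(219 − 239.9) + 18.7 = 17.96
anchor → Form 2025 (Group B): y = (62.6/3.3)(17.96 − 19.1) + 189.1 = 167.5

167.5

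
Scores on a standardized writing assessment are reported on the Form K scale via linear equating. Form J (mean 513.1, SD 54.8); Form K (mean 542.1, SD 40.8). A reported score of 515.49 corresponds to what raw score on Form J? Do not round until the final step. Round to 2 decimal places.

477.36

Invert y = (SD_Y/SD_X)(x − M_X) + M_Y:
x = (SD_X/SD_Y)(y − M_Y) + M_X = (54.8/40.8)(515.49 − 542.1) + 513.1
x = 1.343137 × -26.610 + 513.1 = 477.36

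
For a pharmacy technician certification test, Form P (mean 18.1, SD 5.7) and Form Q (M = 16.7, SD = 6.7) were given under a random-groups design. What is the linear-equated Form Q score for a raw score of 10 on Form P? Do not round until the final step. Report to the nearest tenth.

7.2

Linear equating: y = (SD_Y/SD_X)(x − M_X) + M_Y
y = (6.7/5.7)(10 − 18.1) + 16.7
y = 1.175439 × -8.1 + 16.7 = -9.5211 + 16.7 = 7.2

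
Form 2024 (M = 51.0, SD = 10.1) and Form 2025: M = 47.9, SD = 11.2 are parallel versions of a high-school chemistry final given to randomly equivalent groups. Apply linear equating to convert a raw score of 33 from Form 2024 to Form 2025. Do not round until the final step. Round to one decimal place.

27.9

Linear equating: y = (SD_Y/SD_X)(x − M_X) + M_Y
y = (11.2/10.1)(33 − 51.0) + 47.9
y = 1.108911 × -18.0 + 47.9 = -19.9604 + 47.9 = 27.9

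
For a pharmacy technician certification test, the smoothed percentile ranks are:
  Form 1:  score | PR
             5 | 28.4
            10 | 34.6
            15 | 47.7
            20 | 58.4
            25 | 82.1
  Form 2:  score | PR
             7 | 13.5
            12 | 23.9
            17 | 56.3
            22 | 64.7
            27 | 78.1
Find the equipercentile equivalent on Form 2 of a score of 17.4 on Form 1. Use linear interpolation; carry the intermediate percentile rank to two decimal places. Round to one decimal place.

16.5

PR of 17.4 on Form 1: 47.7 + (17.4 − 15)/(20 − 15) × (58.4 − 47.7) = 52.84
On Form 2, PR 52.84 falls between score 12 (PR 23.9) and 17 (PR 56.3).
Interpolate: 12 + (52.84 − 23.9)/(56.3 − 23.9) × (17 − 12) = 16.5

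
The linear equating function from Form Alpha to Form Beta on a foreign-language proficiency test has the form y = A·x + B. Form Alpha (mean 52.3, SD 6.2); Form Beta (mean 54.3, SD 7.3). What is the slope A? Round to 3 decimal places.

1.177

A = SD_Y / SD_X = 7.3 / 6.2 = 1.177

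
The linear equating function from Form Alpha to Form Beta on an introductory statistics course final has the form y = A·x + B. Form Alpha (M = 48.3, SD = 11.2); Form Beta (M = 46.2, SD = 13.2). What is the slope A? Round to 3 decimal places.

1.179

A = SD_Y / SD_X = 13.2 / 11.2 = 1.179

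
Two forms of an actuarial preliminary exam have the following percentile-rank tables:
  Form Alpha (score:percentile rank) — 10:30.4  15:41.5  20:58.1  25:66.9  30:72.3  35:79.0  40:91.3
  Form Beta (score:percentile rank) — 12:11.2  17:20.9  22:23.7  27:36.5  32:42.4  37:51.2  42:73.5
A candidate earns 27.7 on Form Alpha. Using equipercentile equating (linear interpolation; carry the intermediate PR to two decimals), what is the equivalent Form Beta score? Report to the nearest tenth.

PR of 27.7 on Form Alpha: 66.9 + (27.7 − 25)/(30 − 25) × (72.3 − 66.9) = 69.82
On Form Beta, PR 69.82 falls between score 37 (PR 51.2) and 42 (PR 73.5).
Interpolate: 37 + (69.82 − 51.2)/(73.5 − 51.2) × (42 − 37) = 41.2

41.2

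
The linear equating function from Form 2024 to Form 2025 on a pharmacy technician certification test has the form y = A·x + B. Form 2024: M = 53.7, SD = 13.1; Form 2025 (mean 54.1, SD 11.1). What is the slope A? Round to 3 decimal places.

A = SD_Y / SD_X = 11.1 / 13.1 = 0.847

0.847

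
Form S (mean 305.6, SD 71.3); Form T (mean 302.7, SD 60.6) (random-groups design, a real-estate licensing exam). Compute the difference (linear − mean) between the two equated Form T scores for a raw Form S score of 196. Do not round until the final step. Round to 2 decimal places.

16.45

Mean-equated: 196 + (302.7 − 305.6) = 193.10
Linear-equated: (60.6/71.3)(196 − 305.6) + 302.7 = 209.548
Difference = 209.548 − 193.10 = 16.45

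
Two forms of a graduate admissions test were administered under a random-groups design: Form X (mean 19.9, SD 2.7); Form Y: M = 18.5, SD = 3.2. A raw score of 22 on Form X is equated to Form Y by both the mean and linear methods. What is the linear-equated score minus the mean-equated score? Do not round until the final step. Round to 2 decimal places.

Mean-equated: 22 + (18.5 − 19.9) = 20.60
Linear-equated: (3.2/2.7)(22 − 19.9) + 18.5 = 20.989
Difference = 20.989 − 20.60 = 0.39

0.39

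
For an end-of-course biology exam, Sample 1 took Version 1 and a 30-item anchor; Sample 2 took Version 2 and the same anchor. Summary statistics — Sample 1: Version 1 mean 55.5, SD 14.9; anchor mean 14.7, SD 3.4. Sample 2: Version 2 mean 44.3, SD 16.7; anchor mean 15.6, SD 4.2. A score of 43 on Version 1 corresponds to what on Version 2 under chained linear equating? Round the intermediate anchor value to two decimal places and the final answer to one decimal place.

29.4

Version 1 → anchor (Sample 1): v = (3.4/14.9)(43 − 55.5) + 14.7 = 11.85
anchor → Version 2 (Sample 2): y = (16.7/4.2)(11.85 − 15.6) + 44.3 = 29.4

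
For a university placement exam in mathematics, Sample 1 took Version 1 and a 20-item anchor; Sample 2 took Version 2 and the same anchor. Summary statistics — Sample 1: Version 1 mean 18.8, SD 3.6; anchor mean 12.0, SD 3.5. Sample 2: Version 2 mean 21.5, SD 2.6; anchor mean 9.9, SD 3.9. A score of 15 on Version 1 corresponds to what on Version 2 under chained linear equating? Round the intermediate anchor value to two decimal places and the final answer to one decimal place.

20.4

Version 1 → anchor (Sample 1): v = (3.5/3.6)(15 − 18.8) + 12.0 = 8.31
anchor → Version 2 (Sample 2): y = (2.6/3.9)(8.31 − 9.9) + 21.5 = 20.4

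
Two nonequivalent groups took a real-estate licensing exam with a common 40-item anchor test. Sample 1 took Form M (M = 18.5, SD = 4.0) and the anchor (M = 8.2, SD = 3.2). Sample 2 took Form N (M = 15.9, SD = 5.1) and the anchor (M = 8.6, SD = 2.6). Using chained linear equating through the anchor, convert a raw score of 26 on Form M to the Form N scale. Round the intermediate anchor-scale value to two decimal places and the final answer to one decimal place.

26.9

Form M → anchor (Sample 1): v = (3.2/4.0)(26 − 18.5) + 8.2 = 14.20
anchor → Form N (Sample 2): y = (5.1/2.6)(14.20 − 8.6) + 15.9 = 26.9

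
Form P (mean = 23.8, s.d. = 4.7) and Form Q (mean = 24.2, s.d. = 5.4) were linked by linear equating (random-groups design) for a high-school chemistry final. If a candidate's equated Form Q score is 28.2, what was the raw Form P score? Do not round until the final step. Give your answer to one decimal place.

27.3

Invert y = (SD_Y/SD_X)(x − M_X) + M_Y:
x = (SD_X/SD_Y)(y − M_Y) + M_X = (4.7/5.4)(28.2 − 24.2) + 23.8
x = 0.870370 × 4.000 + 23.8 = 27.3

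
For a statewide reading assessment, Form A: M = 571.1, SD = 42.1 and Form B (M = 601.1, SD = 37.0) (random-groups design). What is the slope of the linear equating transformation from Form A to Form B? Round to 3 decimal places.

0.879

A = SD_Y / SD_X = 37.0 / 42.1 = 0.879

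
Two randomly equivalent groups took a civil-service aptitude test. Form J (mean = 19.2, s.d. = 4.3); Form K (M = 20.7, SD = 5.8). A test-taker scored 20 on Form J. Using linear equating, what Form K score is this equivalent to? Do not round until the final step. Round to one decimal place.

Linear equating: y = (SD_Y/SD_X)(x − M_X) + M_Y
y = (5.8/4.3)(20 − 19.2) + 20.7
y = 1.348837 × 0.8 + 20.7 = 1.0791 + 20.7 = 21.8

21.8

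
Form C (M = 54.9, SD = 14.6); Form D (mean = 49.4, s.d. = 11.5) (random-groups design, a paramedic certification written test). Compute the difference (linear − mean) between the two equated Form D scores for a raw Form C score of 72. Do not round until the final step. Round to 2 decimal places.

-3.63

Mean-equated: 72 + (49.4 − 54.9) = 66.50
Linear-equated: (11.5/14.6)(72 − 54.9) + 49.4 = 62.869
Difference = 62.869 − 66.50 = -3.63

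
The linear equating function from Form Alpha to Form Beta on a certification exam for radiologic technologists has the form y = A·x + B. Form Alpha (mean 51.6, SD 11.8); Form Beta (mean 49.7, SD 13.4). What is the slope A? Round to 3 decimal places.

1.136

A = SD_Y / SD_X = 13.4 / 11.8 = 1.136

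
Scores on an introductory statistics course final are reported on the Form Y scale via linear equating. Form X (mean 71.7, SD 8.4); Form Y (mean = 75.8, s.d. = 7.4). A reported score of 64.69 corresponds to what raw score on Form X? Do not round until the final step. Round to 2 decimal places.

59.09

Invert y = (SD_Y/SD_X)(x − M_X) + M_Y:
x = (SD_X/SD_Y)(y − M_Y) + M_X = (8.4/7.4)(64.69 − 75.8) + 71.7
x = 1.135135 × -11.110 + 71.7 = 59.09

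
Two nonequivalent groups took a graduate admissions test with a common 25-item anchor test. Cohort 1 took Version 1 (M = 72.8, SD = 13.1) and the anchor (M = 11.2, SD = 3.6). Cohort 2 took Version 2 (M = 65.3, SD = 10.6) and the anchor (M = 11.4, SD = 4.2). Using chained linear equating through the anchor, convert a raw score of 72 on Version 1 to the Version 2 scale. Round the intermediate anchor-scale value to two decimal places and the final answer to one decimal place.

64.2

Version 1 → anchor (Cohort 1): v = (3.6/13.1)(72 − 72.8) + 11.2 = 10.98
anchor → Version 2 (Cohort 2): y = (10.6/4.2)(10.98 − 11.4) + 65.3 = 64.2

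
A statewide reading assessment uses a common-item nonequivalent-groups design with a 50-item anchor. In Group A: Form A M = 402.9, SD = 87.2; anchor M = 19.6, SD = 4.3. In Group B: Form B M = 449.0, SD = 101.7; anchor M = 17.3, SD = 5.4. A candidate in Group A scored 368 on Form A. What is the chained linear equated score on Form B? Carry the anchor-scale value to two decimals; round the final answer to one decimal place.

459.9

Form A → anchor (Group A): v = (4.3/87.2)(368 − 402.9) + 19.6 = 17.88
anchor → Form B (Group B): y = (101.7/5.4)(17.88 − 17.3) + 449.0 = 459.9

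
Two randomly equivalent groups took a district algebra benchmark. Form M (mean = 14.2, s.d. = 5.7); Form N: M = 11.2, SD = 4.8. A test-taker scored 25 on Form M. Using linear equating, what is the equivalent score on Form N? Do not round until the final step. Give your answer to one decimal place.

Linear equating: y = (SD_Y/SD_X)(x − M_X) + M_Y
y = (4.8/5.7)(25 − 14.2) + 11.2
y = 0.842105 × 10.8 + 11.2 = 9.0947 + 11.2 = 20.3

20.3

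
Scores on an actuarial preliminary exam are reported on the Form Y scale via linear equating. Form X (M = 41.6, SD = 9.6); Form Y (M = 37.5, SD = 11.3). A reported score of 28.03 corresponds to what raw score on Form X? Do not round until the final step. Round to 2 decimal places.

33.55

Invert y = (SD_Y/SD_X)(x − M_X) + M_Y:
x = (SD_X/SD_Y)(y − M_Y) + M_X = (9.6/11.3)(28.03 − 37.5) + 41.6
x = 0.849558 × -9.470 + 41.6 = 33.55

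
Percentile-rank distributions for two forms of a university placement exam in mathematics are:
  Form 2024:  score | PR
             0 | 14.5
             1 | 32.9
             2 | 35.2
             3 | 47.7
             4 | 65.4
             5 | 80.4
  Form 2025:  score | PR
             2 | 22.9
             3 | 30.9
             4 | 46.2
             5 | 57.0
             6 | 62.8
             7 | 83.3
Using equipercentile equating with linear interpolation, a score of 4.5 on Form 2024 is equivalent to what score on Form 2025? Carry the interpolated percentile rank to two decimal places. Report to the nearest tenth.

6.5

PR of 4.5 on Form 2024: 65.4 + (4.5 − 4)/(5 − 4) × (80.4 − 65.4) = 72.90
On Form 2025, PR 72.90 falls between score 6 (PR 62.8) and 7 (PR 83.3).
Interpolate: 6 + (72.90 − 62.8)/(83.3 − 62.8) × (7 − 6) = 6.5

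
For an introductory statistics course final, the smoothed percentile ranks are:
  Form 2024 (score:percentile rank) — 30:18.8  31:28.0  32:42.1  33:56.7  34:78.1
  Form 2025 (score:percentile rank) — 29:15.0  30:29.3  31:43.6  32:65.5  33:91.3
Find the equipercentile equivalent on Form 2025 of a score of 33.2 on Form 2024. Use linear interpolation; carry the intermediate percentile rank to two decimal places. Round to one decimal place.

PR of 33.2 on Form 2024: 56.7 + (33.2 − 33)/(34 − 33) × (78.1 − 56.7) = 60.98
On Form 2025, PR 60.98 falls between score 31 (PR 43.6) and 32 (PR 65.5).
Interpolate: 31 + (60.98 − 43.6)/(65.5 − 43.6) × (32 − 31) = 31.8

31.8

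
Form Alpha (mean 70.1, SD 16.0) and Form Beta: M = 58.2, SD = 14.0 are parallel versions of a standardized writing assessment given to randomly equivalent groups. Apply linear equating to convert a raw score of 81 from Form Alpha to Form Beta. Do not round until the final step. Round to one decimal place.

67.7

Linear equating: y = (SD_Y/SD_X)(x − M_X) + M_Y
y = (14.0/16.0)(81 − 70.1) + 58.2
y = 0.875000 × 10.9 + 58.2 = 9.5375 + 58.2 = 67.7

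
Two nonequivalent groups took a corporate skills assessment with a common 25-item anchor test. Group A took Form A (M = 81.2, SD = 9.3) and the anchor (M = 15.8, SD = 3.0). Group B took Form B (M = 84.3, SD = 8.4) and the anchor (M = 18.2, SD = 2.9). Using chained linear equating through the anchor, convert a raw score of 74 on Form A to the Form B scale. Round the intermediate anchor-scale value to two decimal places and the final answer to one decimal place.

70.6

Form A → anchor (Group A): v = (3.0/9.3)(74 − 81.2) + 15.8 = 13.48
anchor → Form B (Group B): y = (8.4/2.9)(13.48 − 18.2) + 84.3 = 70.6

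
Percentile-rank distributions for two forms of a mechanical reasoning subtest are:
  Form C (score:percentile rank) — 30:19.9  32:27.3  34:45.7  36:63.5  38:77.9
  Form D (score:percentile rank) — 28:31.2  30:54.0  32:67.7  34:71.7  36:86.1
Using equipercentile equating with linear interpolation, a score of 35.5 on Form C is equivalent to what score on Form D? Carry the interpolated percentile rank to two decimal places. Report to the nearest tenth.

PR of 35.5 on Form C: 45.7 + (35.5 − 34)/(36 − 34) × (63.5 − 45.7) = 59.05
On Form D, PR 59.05 falls between score 30 (PR 54.0) and 32 (PR 67.7).
Interpolate: 30 + (59.05 − 54.0)/(67.7 − 54.0) × (32 − 30) = 30.7

30.7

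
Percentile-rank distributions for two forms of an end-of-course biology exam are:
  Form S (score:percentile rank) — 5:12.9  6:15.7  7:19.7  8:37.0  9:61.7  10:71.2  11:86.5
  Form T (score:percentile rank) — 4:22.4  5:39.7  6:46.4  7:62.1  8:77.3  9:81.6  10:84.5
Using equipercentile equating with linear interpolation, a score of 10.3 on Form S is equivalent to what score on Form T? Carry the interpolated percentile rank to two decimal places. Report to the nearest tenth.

PR of 10.3 on Form S: 71.2 + (10.3 − 10)/(11 − 10) × (86.5 − 71.2) = 75.79
On Form T, PR 75.79 falls between score 7 (PR 62.1) and 8 (PR 77.3).
Interpolate: 7 + (75.79 − 62.1)/(77.3 − 62.1) × (8 − 7) = 7.9

7.9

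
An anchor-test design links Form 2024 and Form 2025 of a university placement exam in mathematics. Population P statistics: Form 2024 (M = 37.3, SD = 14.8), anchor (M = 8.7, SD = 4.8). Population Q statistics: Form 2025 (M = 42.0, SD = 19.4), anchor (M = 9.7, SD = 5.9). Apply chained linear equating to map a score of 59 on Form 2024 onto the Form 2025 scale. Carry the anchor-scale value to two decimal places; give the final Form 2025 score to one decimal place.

Form 2024 → anchor (Population P): v = (4.8/14.8)(59 − 37.3) + 8.7 = 15.74
anchor → Form 2025 (Population Q): y = (19.4/5.9)(15.74 − 9.7) + 42.0 = 61.9

61.9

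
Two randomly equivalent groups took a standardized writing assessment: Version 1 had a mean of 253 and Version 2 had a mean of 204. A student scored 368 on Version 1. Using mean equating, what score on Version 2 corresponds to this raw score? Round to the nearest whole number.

319

Mean equating: y = x + (M_Y − M_X) = 368 + (204 − 253) = 319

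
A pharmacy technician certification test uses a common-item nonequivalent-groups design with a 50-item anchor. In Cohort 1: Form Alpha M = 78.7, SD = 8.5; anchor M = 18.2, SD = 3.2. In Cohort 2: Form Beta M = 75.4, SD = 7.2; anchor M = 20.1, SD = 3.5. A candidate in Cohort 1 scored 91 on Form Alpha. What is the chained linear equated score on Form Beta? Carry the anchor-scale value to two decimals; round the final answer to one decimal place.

Form Alpha → anchor (Cohort 1): v = (3.2/8.5)(91 − 78.7) + 18.2 = 22.83
anchor → Form Beta (Cohort 2): y = (7.2/3.5)(22.83 − 20.1) + 75.4 = 81.0

81.0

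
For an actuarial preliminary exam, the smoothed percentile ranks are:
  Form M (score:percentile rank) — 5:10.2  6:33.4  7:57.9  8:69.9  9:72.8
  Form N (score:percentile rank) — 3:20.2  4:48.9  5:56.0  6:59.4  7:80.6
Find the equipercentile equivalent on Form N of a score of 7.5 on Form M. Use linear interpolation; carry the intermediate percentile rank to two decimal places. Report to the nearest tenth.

6.2

PR of 7.5 on Form M: 57.9 + (7.5 − 7)/(8 − 7) × (69.9 − 57.9) = 63.90
On Form N, PR 63.90 falls between score 6 (PR 59.4) and 7 (PR 80.6).
Interpolate: 6 + (63.90 − 59.4)/(80.6 − 59.4) × (7 − 6) = 6.2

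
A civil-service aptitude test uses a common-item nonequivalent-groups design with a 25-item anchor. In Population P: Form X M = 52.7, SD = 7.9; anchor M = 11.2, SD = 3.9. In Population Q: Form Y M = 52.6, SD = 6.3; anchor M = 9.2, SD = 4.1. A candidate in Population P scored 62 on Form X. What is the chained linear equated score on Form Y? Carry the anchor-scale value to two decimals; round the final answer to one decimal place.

Form X → anchor (Population P): v = (3.9/7.9)(62 − 52.7) + 11.2 = 15.79
anchor → Form Y (Population Q): y = (6.3/4.1)(15.79 − 9.2) + 52.6 = 62.7

62.7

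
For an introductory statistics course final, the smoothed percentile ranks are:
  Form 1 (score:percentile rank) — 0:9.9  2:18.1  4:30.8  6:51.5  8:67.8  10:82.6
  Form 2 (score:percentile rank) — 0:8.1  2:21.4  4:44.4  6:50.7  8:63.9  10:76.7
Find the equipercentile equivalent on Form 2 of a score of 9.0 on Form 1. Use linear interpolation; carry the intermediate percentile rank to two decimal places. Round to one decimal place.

PR of 9.0 on Form 1: 67.8 + (9.0 − 8)/(10 − 8) × (82.6 − 67.8) = 75.20
On Form 2, PR 75.20 falls between score 8 (PR 63.9) and 10 (PR 76.7).
Interpolate: 8 + (75.20 − 63.9)/(76.7 − 63.9) × (10 − 8) = 9.8

9.8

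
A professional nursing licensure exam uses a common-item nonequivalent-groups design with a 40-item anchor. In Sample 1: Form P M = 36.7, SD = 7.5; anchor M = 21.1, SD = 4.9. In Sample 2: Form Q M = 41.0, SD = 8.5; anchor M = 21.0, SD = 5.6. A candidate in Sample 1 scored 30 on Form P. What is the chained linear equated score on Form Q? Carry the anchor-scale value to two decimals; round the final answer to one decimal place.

34.5

Form P → anchor (Sample 1): v = (4.9/7.5)(30 − 36.7) + 21.1 = 16.72
anchor → Form Q (Sample 2): y = (8.5/5.6)(16.72 − 21.0) + 41.0 = 34.5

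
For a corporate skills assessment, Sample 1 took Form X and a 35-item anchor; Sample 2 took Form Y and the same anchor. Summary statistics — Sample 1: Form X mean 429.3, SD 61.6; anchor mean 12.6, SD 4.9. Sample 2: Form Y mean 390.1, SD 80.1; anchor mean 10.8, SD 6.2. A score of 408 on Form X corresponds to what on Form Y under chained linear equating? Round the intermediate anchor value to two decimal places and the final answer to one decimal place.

391.5

Form X → anchor (Sample 1): v = (4.9/61.6)(408 − 429.3) + 12.6 = 10.91
anchor → Form Y (Sample 2): y = (80.1/6.2)(10.91 − 10.8) + 390.1 = 391.5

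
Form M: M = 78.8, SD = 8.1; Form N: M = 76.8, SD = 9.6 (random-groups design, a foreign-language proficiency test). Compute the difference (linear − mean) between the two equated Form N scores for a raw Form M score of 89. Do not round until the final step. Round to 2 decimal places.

1.89

Mean-equated: 89 + (76.8 − 78.8) = 87.00
Linear-equated: (9.6/8.1)(89 − 78.8) + 76.8 = 88.889
Difference = 88.889 − 87.00 = 1.89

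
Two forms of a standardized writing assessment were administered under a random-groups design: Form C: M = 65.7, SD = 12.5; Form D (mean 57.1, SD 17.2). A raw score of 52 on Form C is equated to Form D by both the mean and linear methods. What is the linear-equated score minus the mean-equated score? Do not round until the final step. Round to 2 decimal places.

-5.15

Mean-equated: 52 + (57.1 − 65.7) = 43.40
Linear-equated: (17.2/12.5)(52 − 65.7) + 57.1 = 38.249
Difference = 38.249 − 43.40 = -5.15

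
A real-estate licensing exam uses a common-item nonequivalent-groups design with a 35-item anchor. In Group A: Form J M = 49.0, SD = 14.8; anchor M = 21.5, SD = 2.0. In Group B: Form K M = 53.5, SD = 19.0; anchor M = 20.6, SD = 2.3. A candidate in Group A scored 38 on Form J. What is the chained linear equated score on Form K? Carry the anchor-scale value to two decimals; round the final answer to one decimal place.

48.6

Form J → anchor (Group A): v = (2.0/14.8)(38 − 49.0) + 21.5 = 20.01
anchor → Form K (Group B): y = (19.0/2.3)(20.01 − 20.6) + 53.5 = 48.6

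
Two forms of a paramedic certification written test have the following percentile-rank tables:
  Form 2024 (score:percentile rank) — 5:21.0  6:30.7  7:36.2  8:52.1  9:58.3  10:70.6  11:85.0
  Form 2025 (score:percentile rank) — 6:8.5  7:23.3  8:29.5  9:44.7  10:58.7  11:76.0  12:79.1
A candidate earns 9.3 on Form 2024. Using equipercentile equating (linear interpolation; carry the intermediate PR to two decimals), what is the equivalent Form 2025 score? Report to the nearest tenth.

PR of 9.3 on Form 2024: 58.3 + (9.3 − 9)/(10 − 9) × (70.6 − 58.3) = 61.99
On Form 2025, PR 61.99 falls between score 10 (PR 58.7) and 11 (PR 76.0).
Interpolate: 10 + (61.99 − 58.7)/(76.0 − 58.7) × (11 − 10) = 10.2

10.2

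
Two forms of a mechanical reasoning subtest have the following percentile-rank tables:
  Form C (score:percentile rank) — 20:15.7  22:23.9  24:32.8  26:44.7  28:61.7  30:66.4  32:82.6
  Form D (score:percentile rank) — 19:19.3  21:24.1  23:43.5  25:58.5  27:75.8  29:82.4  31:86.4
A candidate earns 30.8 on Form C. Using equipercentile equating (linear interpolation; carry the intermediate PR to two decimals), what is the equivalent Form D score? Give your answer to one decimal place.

26.7

PR of 30.8 on Form C: 66.4 + (30.8 − 30)/(32 − 30) × (82.6 − 66.4) = 72.88
On Form D, PR 72.88 falls between score 25 (PR 58.5) and 27 (PR 75.8).
Interpolate: 25 + (72.88 − 58.5)/(75.8 − 58.5) × (27 − 25) = 26.7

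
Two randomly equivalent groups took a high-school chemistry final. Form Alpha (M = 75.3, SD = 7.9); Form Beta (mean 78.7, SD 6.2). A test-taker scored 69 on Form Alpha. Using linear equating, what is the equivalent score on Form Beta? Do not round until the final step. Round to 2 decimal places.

73.76

Linear equating: y = (SD_Y/SD_X)(x − M_X) + M_Y
y = (6.2/7.9)(69 − 75.3) + 78.7
y = 0.784810 × -6.3 + 78.7 = -4.9443 + 78.7 = 73.76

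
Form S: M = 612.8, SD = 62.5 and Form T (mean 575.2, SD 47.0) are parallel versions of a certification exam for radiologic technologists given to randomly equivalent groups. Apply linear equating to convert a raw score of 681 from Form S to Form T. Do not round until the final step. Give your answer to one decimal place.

626.5

Linear equating: y = (SD_Y/SD_X)(x − M_X) + M_Y
y = (47.0/62.5)(681 − 612.8) + 575.2
y = 0.752000 × 68.2 + 575.2 = 51.2864 + 575.2 = 626.5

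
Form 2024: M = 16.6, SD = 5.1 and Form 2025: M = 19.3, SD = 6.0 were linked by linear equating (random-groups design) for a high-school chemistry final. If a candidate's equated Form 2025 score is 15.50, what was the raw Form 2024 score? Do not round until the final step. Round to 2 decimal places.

Invert y = (SD_Y/SD_X)(x − M_X) + M_Y:
x = (SD_X/SD_Y)(y − M_Y) + M_X = (5.1/6.0)(15.50 − 19.3) + 16.6
x = 0.850000 × -3.800 + 16.6 = 13.37

13.37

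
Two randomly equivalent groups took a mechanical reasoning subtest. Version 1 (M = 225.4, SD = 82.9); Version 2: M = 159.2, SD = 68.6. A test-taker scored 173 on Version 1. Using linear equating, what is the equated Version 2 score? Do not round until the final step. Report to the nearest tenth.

115.8

Linear equating: y = (SD_Y/SD_X)(x − M_X) + M_Y
y = (68.6/82.9)(173 − 225.4) + 159.2
y = 0.827503 × -52.4 + 159.2 = -43.3612 + 159.2 = 115.8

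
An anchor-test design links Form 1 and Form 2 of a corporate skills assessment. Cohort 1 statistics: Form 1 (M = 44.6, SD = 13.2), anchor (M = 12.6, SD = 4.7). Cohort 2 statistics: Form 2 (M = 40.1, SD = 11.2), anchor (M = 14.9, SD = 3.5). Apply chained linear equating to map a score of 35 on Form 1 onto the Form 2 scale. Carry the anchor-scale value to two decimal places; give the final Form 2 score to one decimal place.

21.8

Form 1 → anchor (Cohort 1): v = (4.7/13.2)(35 − 44.6) + 12.6 = 9.18
anchor → Form 2 (Cohort 2): y = (11.2/3.5)(9.18 − 14.9) + 40.1 = 21.8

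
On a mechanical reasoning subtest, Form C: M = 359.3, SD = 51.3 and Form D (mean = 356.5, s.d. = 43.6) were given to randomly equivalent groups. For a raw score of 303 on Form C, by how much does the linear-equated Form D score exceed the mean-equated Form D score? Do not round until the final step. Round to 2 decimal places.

Mean-equated: 303 + (356.5 − 359.3) = 300.20
Linear-equated: (43.6/51.3)(303 − 359.3) + 356.5 = 308.650
Difference = 308.650 − 300.20 = 8.45

8.45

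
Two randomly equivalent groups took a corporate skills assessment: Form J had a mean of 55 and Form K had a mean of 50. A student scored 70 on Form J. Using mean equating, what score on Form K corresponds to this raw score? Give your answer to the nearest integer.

Mean equating: y = x + (M_Y − M_X) = 70 + (50 − 55) = 65

65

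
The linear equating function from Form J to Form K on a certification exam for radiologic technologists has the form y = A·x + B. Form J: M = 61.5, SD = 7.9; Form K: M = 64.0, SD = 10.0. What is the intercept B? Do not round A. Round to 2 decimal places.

-13.85

A = SD_Y / SD_X = 10.0 / 7.9 = 1.265823
B = M_Y − A·M_X = 64.0 − 1.265823 × 61.5 = -13.85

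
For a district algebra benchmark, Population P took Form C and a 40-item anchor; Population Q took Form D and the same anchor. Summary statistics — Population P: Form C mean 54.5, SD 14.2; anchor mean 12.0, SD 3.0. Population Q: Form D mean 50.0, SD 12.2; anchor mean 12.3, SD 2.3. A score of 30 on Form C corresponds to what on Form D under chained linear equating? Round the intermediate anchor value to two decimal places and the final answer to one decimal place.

Form C → anchor (Population P): v = (3.0/14.2)(30 − 54.5) + 12.0 = 6.82
anchor → Form D (Population Q): y = (12.2/2.3)(6.82 − 12.3) + 50.0 = 20.9

20.9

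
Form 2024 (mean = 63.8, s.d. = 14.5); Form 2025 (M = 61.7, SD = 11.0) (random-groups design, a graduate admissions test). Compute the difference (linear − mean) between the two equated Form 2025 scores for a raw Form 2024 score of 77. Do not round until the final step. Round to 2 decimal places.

-3.19

Mean-equated: 77 + (61.7 − 63.8) = 74.90
Linear-equated: (11.0/14.5)(77 − 63.8) + 61.7 = 71.714
Difference = 71.714 − 74.90 = -3.19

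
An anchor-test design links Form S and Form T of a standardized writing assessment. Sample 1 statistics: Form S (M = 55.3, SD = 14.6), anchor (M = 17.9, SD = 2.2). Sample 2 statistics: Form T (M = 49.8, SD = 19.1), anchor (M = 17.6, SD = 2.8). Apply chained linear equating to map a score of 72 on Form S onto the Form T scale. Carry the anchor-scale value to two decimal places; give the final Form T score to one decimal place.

Form S → anchor (Sample 1): v = (2.2/14.6)(72 − 55.3) + 17.9 = 20.42
anchor → Form T (Sample 2): y = (19.1/2.8)(20.42 − 17.6) + 49.8 = 69.0

69.0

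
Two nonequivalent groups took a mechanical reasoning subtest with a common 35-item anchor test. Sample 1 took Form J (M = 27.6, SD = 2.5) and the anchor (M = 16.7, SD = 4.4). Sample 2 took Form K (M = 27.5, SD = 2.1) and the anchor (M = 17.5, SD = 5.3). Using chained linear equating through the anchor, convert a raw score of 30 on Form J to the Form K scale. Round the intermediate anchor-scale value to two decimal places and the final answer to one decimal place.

Form J → anchor (Sample 1): v = (4.4/2.5)(30 − 27.6) + 16.7 = 20.92
anchor → Form K (Sample 2): y = (2.1/5.3)(20.92 − 17.5) + 27.5 = 28.9

28.9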